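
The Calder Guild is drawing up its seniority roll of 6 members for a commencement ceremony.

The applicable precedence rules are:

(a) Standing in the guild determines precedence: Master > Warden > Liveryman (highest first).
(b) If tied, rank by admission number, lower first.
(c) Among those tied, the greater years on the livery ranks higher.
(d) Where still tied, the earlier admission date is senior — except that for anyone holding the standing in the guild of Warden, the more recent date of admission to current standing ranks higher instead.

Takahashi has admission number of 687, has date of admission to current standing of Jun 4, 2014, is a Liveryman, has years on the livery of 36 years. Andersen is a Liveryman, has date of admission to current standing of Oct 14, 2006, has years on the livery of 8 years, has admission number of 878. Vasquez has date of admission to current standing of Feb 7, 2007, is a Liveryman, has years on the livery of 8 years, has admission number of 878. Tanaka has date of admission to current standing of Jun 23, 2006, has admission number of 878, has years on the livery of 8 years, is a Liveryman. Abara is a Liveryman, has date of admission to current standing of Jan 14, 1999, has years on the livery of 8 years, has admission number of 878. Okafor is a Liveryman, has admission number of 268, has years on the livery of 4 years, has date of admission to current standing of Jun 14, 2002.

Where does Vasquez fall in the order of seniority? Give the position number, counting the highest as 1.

6

By standing in the guild: Okafor, Takahashi, Abara, Tanaka, Andersen and Vasquez (Liveryman).
Among Okafor, Takahashi, Abara, Tanaka, Andersen and Vasquez, by admission number (lower first): Okafor (268) before Takahashi (687) before Abara, Tanaka, Andersen and Vasquez (878).
Abara, Tanaka, Andersen and Vasquez all have years on the livery 8 years, so the next rule applies.
Among Abara, Tanaka, Andersen and Vasquez, by date of admission to current standing (earlier first): Abara (Jan 14, 1999) before Tanaka (Jun 23, 2006) before Andersen (Oct 14, 2006) before Vasquez (Feb 7, 2007).
Order: Okafor, Takahashi, Abara, Tanaka, Andersen, Vasquez. So position 6.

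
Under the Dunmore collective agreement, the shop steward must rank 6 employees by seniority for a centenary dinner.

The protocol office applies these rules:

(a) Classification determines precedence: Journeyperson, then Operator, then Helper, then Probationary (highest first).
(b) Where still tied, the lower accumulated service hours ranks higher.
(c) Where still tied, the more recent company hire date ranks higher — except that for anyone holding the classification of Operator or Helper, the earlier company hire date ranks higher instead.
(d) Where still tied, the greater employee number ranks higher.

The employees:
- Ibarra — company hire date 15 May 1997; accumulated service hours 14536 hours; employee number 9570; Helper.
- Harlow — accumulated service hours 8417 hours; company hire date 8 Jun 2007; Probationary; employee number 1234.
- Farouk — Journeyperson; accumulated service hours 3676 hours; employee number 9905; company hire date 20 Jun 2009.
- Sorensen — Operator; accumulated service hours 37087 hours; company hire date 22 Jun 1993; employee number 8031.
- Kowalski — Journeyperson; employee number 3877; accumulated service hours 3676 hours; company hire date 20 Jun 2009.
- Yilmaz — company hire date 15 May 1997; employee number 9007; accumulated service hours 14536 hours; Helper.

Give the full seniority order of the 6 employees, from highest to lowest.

Farouk, Kowalski, Sorensen, Ibarra, Yilmaz, Harlow

By classification: Farouk and Kowalski (Journeyperson); then Sorensen (Operator); then Ibarra and Yilmaz (Helper); then Harlow (Probationary).
Farouk and Kowalski both have accumulated service hours 3676 hours, so the next rule applies.
Farouk and Kowalski both have company hire date 20 Jun 2009, so the next rule applies.
Among Farouk and Kowalski, by employee number (higher first): Farouk (9905) before Kowalski (3877).
Ibarra and Yilmaz both have accumulated service hours 14536 hours, so the next rule applies.
Ibarra and Yilmaz both have company hire date 15 May 1997, so the next rule applies.
Among Ibarra and Yilmaz, by employee number (higher first): Ibarra (9570) before Yilmaz (9007).
Full order: Farouk, Kowalski, Sorensen, Ibarra, Yilmaz, Harlow.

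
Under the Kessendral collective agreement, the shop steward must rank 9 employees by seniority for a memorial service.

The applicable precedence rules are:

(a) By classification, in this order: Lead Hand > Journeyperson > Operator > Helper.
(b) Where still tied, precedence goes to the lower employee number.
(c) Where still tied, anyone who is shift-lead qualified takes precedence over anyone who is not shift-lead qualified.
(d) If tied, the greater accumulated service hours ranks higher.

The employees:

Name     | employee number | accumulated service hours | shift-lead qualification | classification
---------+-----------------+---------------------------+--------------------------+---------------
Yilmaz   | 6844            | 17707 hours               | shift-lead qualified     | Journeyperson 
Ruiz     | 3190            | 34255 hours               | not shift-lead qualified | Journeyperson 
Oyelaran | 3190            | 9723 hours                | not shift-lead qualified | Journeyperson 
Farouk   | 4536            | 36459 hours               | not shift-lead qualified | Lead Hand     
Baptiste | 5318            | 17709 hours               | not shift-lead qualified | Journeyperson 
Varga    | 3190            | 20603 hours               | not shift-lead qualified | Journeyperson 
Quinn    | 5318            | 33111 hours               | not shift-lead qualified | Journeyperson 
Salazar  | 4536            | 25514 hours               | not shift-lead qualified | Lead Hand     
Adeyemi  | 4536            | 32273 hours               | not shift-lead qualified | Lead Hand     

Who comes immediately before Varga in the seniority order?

Ruiz

By classification: Farouk, Adeyemi and Salazar (Lead Hand); then Ruiz, Varga, Oyelaran, Quinn, Baptiste and Yilmaz (Journeyperson).
Farouk, Adeyemi and Salazar all have employee number 4536, so the next rule applies.
Farouk, Adeyemi and Salazar are each not shift-lead qualified, so the next rule applies.
Among Farouk, Adeyemi and Salazar, by accumulated service hours (higher first): Farouk (36459 hours) before Adeyemi (32273 hours) before Salazar (25514 hours).
Among Ruiz, Varga, Oyelaran, Quinn, Baptiste and Yilmaz, by employee number (lower first): Ruiz, Varga and Oyelaran (3190) before Quinn and Baptiste (5318) before Yilmaz (6844).
Ruiz, Varga and Oyelaran are each not shift-lead qualified, so the next rule applies.
Among Ruiz, Varga and Oyelaran, by accumulated service hours (higher first): Ruiz (34255 hours) before Varga (20603 hours) before Oyelaran (9723 hours).
Quinn and Baptiste are each not shift-lead qualified, so the next rule applies.
Among Quinn and Baptiste, by accumulated service hours (higher first): Quinn (33111 hours) before Baptiste (17709 hours).
Order: Farouk, Adeyemi, Salazar, Ruiz, Varga, Oyelaran, Quinn, Baptiste, Yilmaz.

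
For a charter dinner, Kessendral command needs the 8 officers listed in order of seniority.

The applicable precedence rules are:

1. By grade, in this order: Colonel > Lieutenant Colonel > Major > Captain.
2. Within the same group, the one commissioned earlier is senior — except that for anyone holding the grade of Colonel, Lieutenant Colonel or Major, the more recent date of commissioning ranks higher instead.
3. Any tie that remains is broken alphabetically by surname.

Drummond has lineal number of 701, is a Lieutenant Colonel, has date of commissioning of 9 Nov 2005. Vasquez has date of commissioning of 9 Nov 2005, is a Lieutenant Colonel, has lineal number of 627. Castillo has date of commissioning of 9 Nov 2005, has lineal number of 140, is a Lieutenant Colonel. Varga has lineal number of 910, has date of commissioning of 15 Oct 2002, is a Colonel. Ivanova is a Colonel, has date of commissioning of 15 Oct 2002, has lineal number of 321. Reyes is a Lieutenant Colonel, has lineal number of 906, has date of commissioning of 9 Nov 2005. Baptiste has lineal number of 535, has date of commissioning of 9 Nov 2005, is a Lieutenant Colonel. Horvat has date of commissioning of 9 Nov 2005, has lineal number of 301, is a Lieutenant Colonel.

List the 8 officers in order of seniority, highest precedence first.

By grade: Ivanova and Varga (Colonel); then Baptiste, Castillo, Drummond, Horvat, Reyes and Vasquez (Lieutenant Colonel).
Ivanova and Varga both have date of commissioning 15 Oct 2002, so the next rule applies.
Among Ivanova and Varga, alphabetically by surname: Ivanova before Varga.
Baptiste, Castillo, Drummond, Horvat, Reyes and Vasquez all have date of commissioning 9 Nov 2005, so the next rule applies.
Among Baptiste, Castillo, Drummond, Horvat, Reyes and Vasquez, alphabetically by surname: Baptiste before Castillo before Drummond before Horvat before Reyes before Vasquez.
Full order: Ivanova, Varga, Baptiste, Castillo, Drummond, Horvat, Reyes, Vasquez.

Ivanova, Varga, Baptiste, Castillo, Drummond, Horvat, Reyes, Vasquez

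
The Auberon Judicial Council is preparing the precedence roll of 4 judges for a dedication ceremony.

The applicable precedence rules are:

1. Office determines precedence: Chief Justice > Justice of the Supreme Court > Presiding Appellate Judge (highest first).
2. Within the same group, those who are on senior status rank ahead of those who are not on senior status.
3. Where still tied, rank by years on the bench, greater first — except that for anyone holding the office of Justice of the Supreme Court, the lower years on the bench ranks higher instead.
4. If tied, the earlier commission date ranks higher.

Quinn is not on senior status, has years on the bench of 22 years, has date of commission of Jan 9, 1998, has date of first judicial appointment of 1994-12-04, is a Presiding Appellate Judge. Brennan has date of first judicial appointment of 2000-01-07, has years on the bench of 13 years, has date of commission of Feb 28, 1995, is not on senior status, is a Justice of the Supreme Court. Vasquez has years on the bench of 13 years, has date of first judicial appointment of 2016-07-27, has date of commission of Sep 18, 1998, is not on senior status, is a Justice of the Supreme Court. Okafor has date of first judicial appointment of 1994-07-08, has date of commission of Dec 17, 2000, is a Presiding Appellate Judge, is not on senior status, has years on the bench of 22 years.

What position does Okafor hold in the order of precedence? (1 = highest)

By office: Brennan and Vasquez (Justice of the Supreme Court); then Quinn and Okafor (Presiding Appellate Judge).
Brennan and Vasquez are each not on senior status, so the next rule applies.
Brennan and Vasquez both have years on the bench 13 years, so the next rule applies.
Among Brennan and Vasquez, by date of commission (earlier first): Brennan (Feb 28, 1995) before Vasquez (Sep 18, 1998).
Quinn and Okafor are each not on senior status, so the next rule applies.
Quinn and Okafor both have years on the bench 22 years, so the next rule applies.
Among Quinn and Okafor, by date of commission (earlier first): Quinn (Jan 9, 1998) before Okafor (Dec 17, 2000).
Order: Brennan, Vasquez, Quinn, Okafor. So position 4.

4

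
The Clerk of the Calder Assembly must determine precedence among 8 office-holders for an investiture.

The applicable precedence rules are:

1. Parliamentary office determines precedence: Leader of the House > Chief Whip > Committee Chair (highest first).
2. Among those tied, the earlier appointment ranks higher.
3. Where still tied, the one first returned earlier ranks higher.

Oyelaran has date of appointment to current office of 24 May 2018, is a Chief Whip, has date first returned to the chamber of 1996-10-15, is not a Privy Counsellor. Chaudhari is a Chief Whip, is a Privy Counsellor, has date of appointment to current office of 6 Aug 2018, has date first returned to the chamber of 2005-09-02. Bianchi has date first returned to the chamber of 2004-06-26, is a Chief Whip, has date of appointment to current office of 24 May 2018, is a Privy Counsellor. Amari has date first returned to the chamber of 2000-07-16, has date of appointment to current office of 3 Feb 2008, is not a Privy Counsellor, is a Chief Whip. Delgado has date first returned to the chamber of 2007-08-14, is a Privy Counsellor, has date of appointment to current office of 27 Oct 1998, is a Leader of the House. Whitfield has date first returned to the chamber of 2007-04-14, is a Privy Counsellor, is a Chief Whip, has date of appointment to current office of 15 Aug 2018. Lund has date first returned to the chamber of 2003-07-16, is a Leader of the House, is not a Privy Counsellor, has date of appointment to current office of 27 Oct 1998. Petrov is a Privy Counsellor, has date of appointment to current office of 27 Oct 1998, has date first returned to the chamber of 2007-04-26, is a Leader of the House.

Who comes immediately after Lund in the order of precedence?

Petrov

By parliamentary office: Lund, Petrov and Delgado (Leader of the House); then Amari, Oyelaran, Bianchi, Chaudhari and Whitfield (Chief Whip).
Lund, Petrov and Delgado all have date of appointment to current office 27 Oct 1998, so the next rule applies.
Among Lund, Petrov and Delgado, by date first returned to the chamber (earlier first): Lund (2003-07-16) before Petrov (2007-04-26) before Delgado (2007-08-14).
Among Amari, Oyelaran, Bianchi, Chaudhari and Whitfield, by date of appointment to current office (earlier first): Amari (3 Feb 2008) before Oyelaran and Bianchi (24 May 2018) before Chaudhari (6 Aug 2018) before Whitfield (15 Aug 2018).
Among Oyelaran and Bianchi, by date first returned to the chamber (earlier first): Oyelaran (1996-10-15) before Bianchi (2004-06-26).
Order: Lund, Petrov, Delgado, Amari, Oyelaran, Bianchi, Chaudhari, Whitfield.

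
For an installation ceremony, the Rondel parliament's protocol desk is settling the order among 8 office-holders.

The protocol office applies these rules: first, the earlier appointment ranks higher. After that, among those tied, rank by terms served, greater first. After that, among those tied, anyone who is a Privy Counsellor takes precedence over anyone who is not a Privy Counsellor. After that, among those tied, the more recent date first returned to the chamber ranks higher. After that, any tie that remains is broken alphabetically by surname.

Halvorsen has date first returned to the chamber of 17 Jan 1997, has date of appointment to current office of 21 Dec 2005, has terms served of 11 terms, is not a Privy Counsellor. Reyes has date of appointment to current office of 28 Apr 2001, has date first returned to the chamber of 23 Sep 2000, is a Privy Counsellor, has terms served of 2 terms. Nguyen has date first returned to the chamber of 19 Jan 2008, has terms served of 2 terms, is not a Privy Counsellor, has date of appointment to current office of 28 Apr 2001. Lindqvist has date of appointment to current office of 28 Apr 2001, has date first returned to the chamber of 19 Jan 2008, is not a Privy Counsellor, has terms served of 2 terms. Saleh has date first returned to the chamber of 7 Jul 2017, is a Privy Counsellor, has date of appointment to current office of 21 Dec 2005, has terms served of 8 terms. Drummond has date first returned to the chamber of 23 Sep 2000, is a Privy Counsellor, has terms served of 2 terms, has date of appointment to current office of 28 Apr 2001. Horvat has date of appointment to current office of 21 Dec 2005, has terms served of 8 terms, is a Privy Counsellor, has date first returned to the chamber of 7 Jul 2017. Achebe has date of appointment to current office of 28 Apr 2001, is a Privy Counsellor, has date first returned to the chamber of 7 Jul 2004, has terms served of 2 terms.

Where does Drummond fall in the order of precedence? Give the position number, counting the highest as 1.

2

By date of appointment to current office (earlier first): Achebe, Drummond, Reyes, Lindqvist and Nguyen (each 28 Apr 2001); then Halvorsen, Horvat and Saleh (each 21 Dec 2005).
Achebe, Drummond, Reyes, Lindqvist and Nguyen all have terms served 2 terms, so the next rule applies.
Among Achebe, Drummond, Reyes, Lindqvist and Nguyen, a Privy Counsellor before not a Privy Counsellor: Achebe, Drummond and Reyes (a Privy Counsellor) before Lindqvist and Nguyen (not a Privy Counsellor).
Among Achebe, Drummond and Reyes, by date first returned to the chamber (later first): Achebe (7 Jul 2004) before Drummond and Reyes (23 Sep 2000).
Among Drummond and Reyes, alphabetically by surname: Drummond before Reyes.
Lindqvist and Nguyen both have date first returned to the chamber 19 Jan 2008, so the next rule applies.
Among Lindqvist and Nguyen, alphabetically by surname: Lindqvist before Nguyen.
Among Halvorsen, Horvat and Saleh, by terms served (higher first): Halvorsen (11 terms) before Horvat and Saleh (8 terms).
Horvat and Saleh are each a Privy Counsellor, so the next rule applies.
Horvat and Saleh both have date first returned to the chamber 7 Jul 2017, so the next rule applies.
Among Horvat and Saleh, alphabetically by surname: Horvat before Saleh.
Order: Achebe, Drummond, Reyes, Lindqvist, Nguyen, Halvorsen, Horvat, Saleh. So position 2.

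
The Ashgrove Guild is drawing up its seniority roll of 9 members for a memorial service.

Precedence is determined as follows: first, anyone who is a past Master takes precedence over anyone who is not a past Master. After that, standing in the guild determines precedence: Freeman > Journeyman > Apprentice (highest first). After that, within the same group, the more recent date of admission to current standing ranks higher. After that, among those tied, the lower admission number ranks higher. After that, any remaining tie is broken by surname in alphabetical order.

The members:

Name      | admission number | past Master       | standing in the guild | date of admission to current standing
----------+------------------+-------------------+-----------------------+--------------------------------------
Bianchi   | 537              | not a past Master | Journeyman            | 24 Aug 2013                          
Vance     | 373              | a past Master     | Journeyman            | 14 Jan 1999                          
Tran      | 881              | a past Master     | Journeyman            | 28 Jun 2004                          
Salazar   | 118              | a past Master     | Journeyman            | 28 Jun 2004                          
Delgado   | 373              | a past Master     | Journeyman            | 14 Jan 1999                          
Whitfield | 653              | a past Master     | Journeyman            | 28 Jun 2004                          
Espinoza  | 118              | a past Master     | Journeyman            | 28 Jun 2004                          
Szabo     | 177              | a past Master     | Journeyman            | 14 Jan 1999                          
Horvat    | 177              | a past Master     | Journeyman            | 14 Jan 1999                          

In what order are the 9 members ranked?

By the first rule: Espinoza, Salazar, Whitfield, Tran, Horvat, Szabo, Delgado and Vance (each a past Master); then Bianchi (not a past Master).
Espinoza, Salazar, Whitfield, Tran, Horvat, Szabo, Delgado and Vance are each Journeyman, so the next rule applies.
Among Espinoza, Salazar, Whitfield, Tran, Horvat, Szabo, Delgado and Vance, by date of admission to current standing (later first): Espinoza, Salazar, Whitfield and Tran (28 Jun 2004) before Horvat, Szabo, Delgado and Vance (14 Jan 1999).
Among Espinoza, Salazar, Whitfield and Tran, by admission number (lower first): Espinoza and Salazar (118) before Whitfield (653) before Tran (881).
Among Espinoza and Salazar, alphabetically by surname: Espinoza before Salazar.
Among Horvat, Szabo, Delgado and Vance, by admission number (lower first): Horvat and Szabo (177) before Delgado and Vance (373).
Among Horvat and Szabo, alphabetically by surname: Horvat before Szabo.
Among Delgado and Vance, alphabetically by surname: Delgado before Vance.
Full order: Espinoza, Salazar, Whitfield, Tran, Horvat, Szabo, Delgado, Vance, Bianchi.

Espinoza, Salazar, Whitfield, Tran, Horvat, Szabo, Delgado, Vance, Bianchi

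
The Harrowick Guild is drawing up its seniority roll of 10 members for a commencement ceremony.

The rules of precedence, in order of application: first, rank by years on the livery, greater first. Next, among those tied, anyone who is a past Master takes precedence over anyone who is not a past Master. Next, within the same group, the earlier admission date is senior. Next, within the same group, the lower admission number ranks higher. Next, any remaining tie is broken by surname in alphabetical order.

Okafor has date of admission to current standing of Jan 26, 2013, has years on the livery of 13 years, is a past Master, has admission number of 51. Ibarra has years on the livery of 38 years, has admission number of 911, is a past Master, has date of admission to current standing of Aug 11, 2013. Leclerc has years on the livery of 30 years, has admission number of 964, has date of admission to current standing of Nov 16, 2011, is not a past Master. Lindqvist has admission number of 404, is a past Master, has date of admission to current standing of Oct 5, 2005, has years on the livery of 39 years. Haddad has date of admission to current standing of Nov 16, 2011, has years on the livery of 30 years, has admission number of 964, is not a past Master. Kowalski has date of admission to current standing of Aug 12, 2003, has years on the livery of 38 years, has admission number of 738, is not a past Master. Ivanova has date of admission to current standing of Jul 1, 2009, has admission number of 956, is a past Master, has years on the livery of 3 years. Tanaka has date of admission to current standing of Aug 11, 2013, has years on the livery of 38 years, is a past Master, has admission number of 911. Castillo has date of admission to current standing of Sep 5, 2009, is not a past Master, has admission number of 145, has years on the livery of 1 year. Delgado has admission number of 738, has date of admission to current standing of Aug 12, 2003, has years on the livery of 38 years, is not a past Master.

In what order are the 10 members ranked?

Lindqvist, Ibarra, Tanaka, Delgado, Kowalski, Haddad, Leclerc, Okafor, Ivanova, Castillo

By years on the livery (higher first): Lindqvist (39 years); then Ibarra, Tanaka, Delgado and Kowalski (each 38 years); then Haddad and Leclerc (both 30 years); then Okafor (13 years); then Ivanova (3 years); then Castillo (1 year).
Among Ibarra, Tanaka, Delgado and Kowalski, a past Master before not a past Master: Ibarra and Tanaka (a past Master) before Delgado and Kowalski (not a past Master).
Ibarra and Tanaka both have date of admission to current standing Aug 11, 2013, so the next rule applies.
Ibarra and Tanaka both have admission number 911, so the next rule applies.
Among Ibarra and Tanaka, alphabetically by surname: Ibarra before Tanaka.
Delgado and Kowalski both have date of admission to current standing Aug 12, 2003, so the next rule applies.
Delgado and Kowalski both have admission number 738, so the next rule applies.
Among Delgado and Kowalski, alphabetically by surname: Delgado before Kowalski.
Haddad and Leclerc are each not a past Master, so the next rule applies.
Haddad and Leclerc both have date of admission to current standing Nov 16, 2011, so the next rule applies.
Haddad and Leclerc both have admission number 964, so the next rule applies.
Among Haddad and Leclerc, alphabetically by surname: Haddad before Leclerc.
Full order: Lindqvist, Ibarra, Tanaka, Delgado, Kowalski, Haddad, Leclerc, Okafor, Ivanova, Castillo.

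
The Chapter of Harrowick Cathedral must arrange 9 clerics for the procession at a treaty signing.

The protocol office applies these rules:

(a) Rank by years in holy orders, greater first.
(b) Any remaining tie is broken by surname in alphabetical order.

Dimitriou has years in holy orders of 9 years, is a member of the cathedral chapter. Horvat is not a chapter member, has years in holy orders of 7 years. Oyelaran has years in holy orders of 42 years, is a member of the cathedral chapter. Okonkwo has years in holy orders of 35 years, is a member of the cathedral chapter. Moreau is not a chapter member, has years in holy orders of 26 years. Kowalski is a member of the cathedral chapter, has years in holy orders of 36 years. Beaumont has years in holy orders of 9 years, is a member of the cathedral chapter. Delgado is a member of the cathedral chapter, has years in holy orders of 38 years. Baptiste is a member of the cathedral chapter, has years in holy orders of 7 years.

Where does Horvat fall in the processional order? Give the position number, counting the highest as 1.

By years in holy orders (higher first): Oyelaran (42 years); then Delgado (38 years); then Kowalski (36 years); then Okonkwo (35 years); then Moreau (26 years); then Beaumont and Dimitriou (both 9 years); then Baptiste and Horvat (both 7 years).
Among Beaumont and Dimitriou, alphabetically by surname: Beaumont before Dimitriou.
Among Baptiste and Horvat, alphabetically by surname: Baptiste before Horvat.
Order: Oyelaran, Delgado, Kowalski, Okonkwo, Moreau, Beaumont, Dimitriou, Baptiste, Horvat. So position 9.

9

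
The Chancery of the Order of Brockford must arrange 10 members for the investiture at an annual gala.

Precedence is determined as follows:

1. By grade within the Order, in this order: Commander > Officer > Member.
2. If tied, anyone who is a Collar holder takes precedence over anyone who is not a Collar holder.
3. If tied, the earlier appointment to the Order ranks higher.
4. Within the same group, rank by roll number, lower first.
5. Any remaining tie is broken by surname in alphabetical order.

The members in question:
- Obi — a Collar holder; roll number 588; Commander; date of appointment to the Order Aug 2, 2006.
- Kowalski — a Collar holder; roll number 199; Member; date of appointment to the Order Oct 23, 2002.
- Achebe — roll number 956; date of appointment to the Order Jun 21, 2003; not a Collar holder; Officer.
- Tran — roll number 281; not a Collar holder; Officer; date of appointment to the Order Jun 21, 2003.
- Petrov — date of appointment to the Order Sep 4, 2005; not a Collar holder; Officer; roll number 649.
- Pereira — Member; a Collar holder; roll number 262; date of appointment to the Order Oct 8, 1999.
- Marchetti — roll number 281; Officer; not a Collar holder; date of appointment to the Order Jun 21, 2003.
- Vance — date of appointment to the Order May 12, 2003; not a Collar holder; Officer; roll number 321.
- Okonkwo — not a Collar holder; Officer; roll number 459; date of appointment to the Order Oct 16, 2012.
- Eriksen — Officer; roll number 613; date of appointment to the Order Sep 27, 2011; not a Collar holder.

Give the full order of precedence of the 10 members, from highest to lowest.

Obi, Vance, Marchetti, Tran, Achebe, Petrov, Eriksen, Okonkwo, Pereira, Kowalski

By grade within the Order: Obi (Commander); then Vance, Marchetti, Tran, Achebe, Petrov, Eriksen and Okonkwo (Officer); then Pereira and Kowalski (Member).
Vance, Marchetti, Tran, Achebe, Petrov, Eriksen and Okonkwo are each not a Collar holder, so the next rule applies.
Among Vance, Marchetti, Tran, Achebe, Petrov, Eriksen and Okonkwo, by date of appointment to the Order (earlier first): Vance (May 12, 2003) before Marchetti, Tran and Achebe (Jun 21, 2003) before Petrov (Sep 4, 2005) before Eriksen (Sep 27, 2011) before Okonkwo (Oct 16, 2012).
Among Marchetti, Tran and Achebe, by roll number (lower first): Marchetti and Tran (281) before Achebe (956).
Among Marchetti and Tran, alphabetically by surname: Marchetti before Tran.
Pereira and Kowalski are each a Collar holder, so the next rule applies.
Among Pereira and Kowalski, by date of appointment to the Order (earlier first): Pereira (Oct 8, 1999) before Kowalski (Oct 23, 2002).
Full order: Obi, Vance, Marchetti, Tran, Achebe, Petrov, Eriksen, Okonkwo, Pereira, Kowalski.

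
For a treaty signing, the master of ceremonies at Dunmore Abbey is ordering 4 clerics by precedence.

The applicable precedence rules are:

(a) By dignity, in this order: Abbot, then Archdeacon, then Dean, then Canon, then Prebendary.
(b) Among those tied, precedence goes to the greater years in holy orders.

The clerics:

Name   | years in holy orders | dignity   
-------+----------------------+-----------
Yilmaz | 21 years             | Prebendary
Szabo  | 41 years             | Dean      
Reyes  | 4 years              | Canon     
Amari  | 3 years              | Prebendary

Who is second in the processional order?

By dignity: Szabo (Dean); then Reyes (Canon); then Yilmaz and Amari (Prebendary).
Among Yilmaz and Amari, by years in holy orders (higher first): Yilmaz (21 years) before Amari (3 years).
Order: Szabo, Reyes, Yilmaz, Amari.

Reyes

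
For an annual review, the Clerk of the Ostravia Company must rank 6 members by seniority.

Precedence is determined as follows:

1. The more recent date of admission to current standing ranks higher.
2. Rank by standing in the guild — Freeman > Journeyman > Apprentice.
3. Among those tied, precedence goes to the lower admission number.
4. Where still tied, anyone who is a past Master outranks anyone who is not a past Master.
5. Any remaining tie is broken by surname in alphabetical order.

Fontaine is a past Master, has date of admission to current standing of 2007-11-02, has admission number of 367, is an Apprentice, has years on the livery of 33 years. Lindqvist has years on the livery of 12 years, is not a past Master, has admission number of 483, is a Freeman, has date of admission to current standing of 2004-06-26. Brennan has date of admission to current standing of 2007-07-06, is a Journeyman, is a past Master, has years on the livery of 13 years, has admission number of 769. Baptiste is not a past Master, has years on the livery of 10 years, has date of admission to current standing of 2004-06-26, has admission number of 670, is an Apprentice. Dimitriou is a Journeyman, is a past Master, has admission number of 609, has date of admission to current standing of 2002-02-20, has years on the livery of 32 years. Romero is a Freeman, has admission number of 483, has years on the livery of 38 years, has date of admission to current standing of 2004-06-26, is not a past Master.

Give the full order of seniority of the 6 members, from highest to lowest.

By date of admission to current standing (later first): Fontaine (2007-11-02); then Brennan (2007-07-06); then Lindqvist, Romero and Baptiste (each 2004-06-26); then Dimitriou (2002-02-20).
Among Lindqvist, Romero and Baptiste, by standing in the guild: Lindqvist and Romero (Freeman) before Baptiste (Apprentice).
Lindqvist and Romero both have admission number 483, so the next rule applies.
Lindqvist and Romero are each not a past Master, so the next rule applies.
Among Lindqvist and Romero, alphabetically by surname: Lindqvist before Romero.
Full order: Fontaine, Brennan, Lindqvist, Romero, Baptiste, Dimitriou.

Fontaine, Brennan, Lindqvist, Romero, Baptiste, Dimitriou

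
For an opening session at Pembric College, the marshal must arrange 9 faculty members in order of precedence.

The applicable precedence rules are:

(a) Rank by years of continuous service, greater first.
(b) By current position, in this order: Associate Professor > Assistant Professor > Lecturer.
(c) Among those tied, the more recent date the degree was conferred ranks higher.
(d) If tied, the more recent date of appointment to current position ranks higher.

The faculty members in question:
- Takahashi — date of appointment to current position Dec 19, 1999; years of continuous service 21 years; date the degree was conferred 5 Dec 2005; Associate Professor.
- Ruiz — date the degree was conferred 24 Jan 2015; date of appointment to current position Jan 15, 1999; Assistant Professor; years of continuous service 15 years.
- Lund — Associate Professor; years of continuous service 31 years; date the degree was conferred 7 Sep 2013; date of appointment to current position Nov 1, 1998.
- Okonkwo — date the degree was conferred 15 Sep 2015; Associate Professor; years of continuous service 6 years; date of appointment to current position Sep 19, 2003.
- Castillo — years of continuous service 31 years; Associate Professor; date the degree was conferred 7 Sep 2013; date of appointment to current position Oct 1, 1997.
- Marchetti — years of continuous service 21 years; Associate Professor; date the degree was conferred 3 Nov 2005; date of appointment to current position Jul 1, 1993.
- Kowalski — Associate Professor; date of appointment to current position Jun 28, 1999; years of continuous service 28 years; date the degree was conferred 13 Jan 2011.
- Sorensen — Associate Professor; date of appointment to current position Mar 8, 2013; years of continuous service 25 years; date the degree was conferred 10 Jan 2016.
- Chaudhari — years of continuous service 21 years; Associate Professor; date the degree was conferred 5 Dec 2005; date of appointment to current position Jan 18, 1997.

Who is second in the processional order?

By years of continuous service (higher first): Lund and Castillo (both 31 years); then Kowalski (28 years); then Sorensen (25 years); then Takahashi, Chaudhari and Marchetti (each 21 years); then Ruiz (15 years); then Okonkwo (6 years).
Lund and Castillo are each Associate Professor, so the next rule applies.
Lund and Castillo both have date the degree was conferred 7 Sep 2013, so the next rule applies.
Among Lund and Castillo, by date of appointment to current position (later first): Lund (Nov 1, 1998) before Castillo (Oct 1, 1997).
Takahashi, Chaudhari and Marchetti are each Associate Professor, so the next rule applies.
Among Takahashi, Chaudhari and Marchetti, by date the degree was conferred (later first): Takahashi and Chaudhari (5 Dec 2005) before Marchetti (3 Nov 2005).
Among Takahashi and Chaudhari, by date of appointment to current position (later first): Takahashi (Dec 19, 1999) before Chaudhari (Jan 18, 1997).
Order: Lund, Castillo, Kowalski, Sorensen, Takahashi, Chaudhari, Marchetti, Ruiz, Okonkwo.

Castillo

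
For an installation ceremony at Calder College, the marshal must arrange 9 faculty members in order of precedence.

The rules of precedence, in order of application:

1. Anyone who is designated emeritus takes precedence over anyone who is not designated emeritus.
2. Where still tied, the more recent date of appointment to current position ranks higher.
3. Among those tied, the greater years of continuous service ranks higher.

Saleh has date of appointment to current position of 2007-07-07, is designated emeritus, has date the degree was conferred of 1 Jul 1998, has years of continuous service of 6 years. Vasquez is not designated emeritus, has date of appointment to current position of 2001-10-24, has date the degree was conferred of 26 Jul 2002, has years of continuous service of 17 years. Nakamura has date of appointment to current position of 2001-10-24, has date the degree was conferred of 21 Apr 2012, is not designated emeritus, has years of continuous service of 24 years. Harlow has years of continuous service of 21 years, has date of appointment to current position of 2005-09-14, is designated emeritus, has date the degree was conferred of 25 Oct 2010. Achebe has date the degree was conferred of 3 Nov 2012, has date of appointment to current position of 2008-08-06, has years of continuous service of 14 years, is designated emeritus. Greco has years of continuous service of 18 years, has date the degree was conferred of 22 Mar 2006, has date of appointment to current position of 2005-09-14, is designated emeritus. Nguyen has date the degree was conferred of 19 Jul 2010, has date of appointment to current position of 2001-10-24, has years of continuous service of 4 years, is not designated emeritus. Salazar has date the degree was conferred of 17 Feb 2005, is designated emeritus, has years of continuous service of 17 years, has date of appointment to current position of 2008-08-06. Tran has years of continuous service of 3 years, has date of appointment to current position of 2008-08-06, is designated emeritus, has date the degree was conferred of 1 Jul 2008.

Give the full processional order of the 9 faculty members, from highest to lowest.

By the first rule: Salazar, Achebe, Tran, Saleh, Harlow and Greco (each designated emeritus); then Nakamura, Vasquez and Nguyen (each not designated emeritus).
Among Salazar, Achebe, Tran, Saleh, Harlow and Greco, by date of appointment to current position (later first): Salazar, Achebe and Tran (2008-08-06) before Saleh (2007-07-07) before Harlow and Greco (2005-09-14).
Among Salazar, Achebe and Tran, by years of continuous service (higher first): Salazar (17 years) before Achebe (14 years) before Tran (3 years).
Among Harlow and Greco, by years of continuous service (higher first): Harlow (21 years) before Greco (18 years).
Nakamura, Vasquez and Nguyen all have date of appointment to current position 2001-10-24, so the next rule applies.
Among Nakamura, Vasquez and Nguyen, by years of continuous service (higher first): Nakamura (24 years) before Vasquez (17 years) before Nguyen (4 years).
Full order: Salazar, Achebe, Tran, Saleh, Harlow, Greco, Nakamura, Vasquez, Nguyen.

Salazar, Achebe, Tran, Saleh, Harlow, Greco, Nakamura, Vasquez, Nguyen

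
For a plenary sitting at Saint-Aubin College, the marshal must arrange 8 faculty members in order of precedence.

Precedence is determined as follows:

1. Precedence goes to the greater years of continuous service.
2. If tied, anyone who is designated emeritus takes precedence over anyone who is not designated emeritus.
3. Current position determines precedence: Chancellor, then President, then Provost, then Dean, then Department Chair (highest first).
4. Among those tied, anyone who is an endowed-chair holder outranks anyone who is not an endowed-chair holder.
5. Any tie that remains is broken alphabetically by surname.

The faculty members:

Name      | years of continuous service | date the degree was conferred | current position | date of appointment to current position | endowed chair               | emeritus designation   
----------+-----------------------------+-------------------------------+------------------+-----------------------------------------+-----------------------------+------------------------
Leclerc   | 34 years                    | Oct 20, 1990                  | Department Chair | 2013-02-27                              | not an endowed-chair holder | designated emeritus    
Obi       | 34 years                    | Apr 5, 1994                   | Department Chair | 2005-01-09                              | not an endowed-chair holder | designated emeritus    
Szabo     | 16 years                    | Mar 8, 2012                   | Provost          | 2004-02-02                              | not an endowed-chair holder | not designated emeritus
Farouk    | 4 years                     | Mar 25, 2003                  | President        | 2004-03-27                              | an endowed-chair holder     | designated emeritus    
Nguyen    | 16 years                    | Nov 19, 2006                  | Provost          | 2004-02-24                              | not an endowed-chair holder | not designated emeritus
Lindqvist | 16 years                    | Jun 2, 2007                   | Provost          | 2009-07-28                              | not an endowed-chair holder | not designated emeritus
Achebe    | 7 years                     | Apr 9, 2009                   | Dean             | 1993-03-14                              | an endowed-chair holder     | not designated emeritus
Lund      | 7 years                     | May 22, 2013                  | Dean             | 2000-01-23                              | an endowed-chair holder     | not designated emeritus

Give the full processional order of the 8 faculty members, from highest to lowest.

By years of continuous service (higher first): Leclerc and Obi (both 34 years); then Lindqvist, Nguyen and Szabo (each 16 years); then Achebe and Lund (both 7 years); then Farouk (4 years).
Leclerc and Obi are each designated emeritus, so the next rule applies.
Leclerc and Obi are each Department Chair, so the next rule applies.
Leclerc and Obi are each not an endowed-chair holder, so the next rule applies.
Among Leclerc and Obi, alphabetically by surname: Leclerc before Obi.
Lindqvist, Nguyen and Szabo are each not designated emeritus, so the next rule applies.
Lindqvist, Nguyen and Szabo are each Provost, so the next rule applies.
Lindqvist, Nguyen and Szabo are each not an endowed-chair holder, so the next rule applies.
Among Lindqvist, Nguyen and Szabo, alphabetically by surname: Lindqvist before Nguyen before Szabo.
Achebe and Lund are each not designated emeritus, so the next rule applies.
Achebe and Lund are each Dean, so the next rule applies.
Achebe and Lund are each an endowed-chair holder, so the next rule applies.
Among Achebe and Lund, alphabetically by surname: Achebe before Lund.
Full order: Leclerc, Obi, Lindqvist, Nguyen, Szabo, Achebe, Lund, Farouk.

Leclerc, Obi, Lindqvist, Nguyen, Szabo, Achebe, Lund, Farouk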